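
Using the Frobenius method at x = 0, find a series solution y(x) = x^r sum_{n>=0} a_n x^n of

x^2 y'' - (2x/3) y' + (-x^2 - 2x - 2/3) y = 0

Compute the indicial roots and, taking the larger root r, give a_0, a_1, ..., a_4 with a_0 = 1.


Write in Frobenius form y'' + (p(x)/x) y' + (q(x)/x^2) y = 0:
  p(x) = -2/3,  q(x) = -x^2 - 2x - 2/3.
Indicial equation: r(r-1) + (-2/3) r + (-2/3) = 0 -> roots r_1 = 2, r_2 = -1/3.
Take r = r_1 = 2. Let y(x) = x^r sum_{n>=0} a_n x^n with a_0 = 1.
Substitute y = x^r sum a_n x^n and match x^{r+n}. The recurrence is
  D(n) a_n - 2 a_{n-1} - 1 a_{n-2} = 0,  where D(n) = (r+n)(r+n-1) + (-2/3)(r+n) + (-2/3).
  a_n = [2 a_{n-1} + 1 a_{n-2}] / D(n).
Since the indicial polynomial factors as (r - r_1)(r - r_2), D(n) = (r_1 + n - r_1)(r_1 + n - r_2) = n(n + 7/3).
Evaluating step by step (a_0 = 1):
  n = 1: D(1) = 1(1 + 7/3) = 10/3; numerator = 2(1) = 2; a_1 = (2)/(10/3) = 3/5
  n = 2: D(2) = 2(2 + 7/3) = 26/3; numerator = 2(3/5) + 1(1) = 11/5; a_2 = (11/5)/(26/3) = 33/130
  n = 3: D(3) = 3(3 + 7/3) = 16; numerator = 2(33/130) + 1(3/5) = 72/65; a_3 = (72/65)/(16) = 9/130
  n = 4: D(4) = 4(4 + 7/3) = 76/3; numerator = 2(9/130) + 1(33/130) = 51/130; a_4 = (51/130)/(76/3) = 153/9880

r = 2; a_0 = 1; a_1 = 3/5; a_2 = 33/130; a_3 = 9/130; a_4 = 153/9880


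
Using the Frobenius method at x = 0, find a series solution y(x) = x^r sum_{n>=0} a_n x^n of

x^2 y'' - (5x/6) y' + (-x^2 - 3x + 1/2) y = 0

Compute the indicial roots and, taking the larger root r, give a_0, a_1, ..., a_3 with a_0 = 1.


Write in Frobenius form y'' + (p(x)/x) y' + (q(x)/x^2) y = 0:
  p(x) = -5/6,  q(x) = -x^2 - 3x + 1/2.
Indicial equation: r(r-1) + (-5/6) r + (1/2) = 0 -> roots r_1 = 3/2, r_2 = 1/3.
Take r = r_1 = 3/2. Let y(x) = x^r sum_{n>=0} a_n x^n with a_0 = 1.
Substitute y = x^r sum a_n x^n and match x^{r+n}. The recurrence is
  D(n) a_n - 3 a_{n-1} - 1 a_{n-2} = 0,  where D(n) = (r+n)(r+n-1) + (-5/6)(r+n) + (1/2).
  a_n = [3 a_{n-1} + 1 a_{n-2}] / D(n).
Since the indicial polynomial factors as (r - r_1)(r - r_2), D(n) = (r_1 + n - r_1)(r_1 + n - r_2) = n(n + 7/6).
Evaluating step by step (a_0 = 1):
  n = 1: D(1) = 1(1 + 7/6) = 13/6; numerator = 3(1) = 3; a_1 = (3)/(13/6) = 18/13
  n = 2: D(2) = 2(2 + 7/6) = 19/3; numerator = 3(18/13) + 1(1) = 67/13; a_2 = (67/13)/(19/3) = 201/247
  n = 3: D(3) = 3(3 + 7/6) = 25/2; numerator = 3(201/247) + 1(18/13) = 945/247; a_3 = (945/247)/(25/2) = 378/1235

r = 3/2; a_0 = 1; a_1 = 18/13; a_2 = 201/247; a_3 = 378/1235


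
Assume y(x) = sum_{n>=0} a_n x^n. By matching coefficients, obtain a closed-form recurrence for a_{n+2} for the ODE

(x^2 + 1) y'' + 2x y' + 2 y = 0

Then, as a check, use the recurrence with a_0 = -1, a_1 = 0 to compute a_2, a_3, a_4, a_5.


Substitute y = sum_n a_n x^n.
(1 + 1 x^2) y'' contributes (n+2)(n+1) a_{n+2} + n(n-1) a_n at x^n.
2 x y'(x) contributes 2 n a_n at x^n.
2 y(x) contributes 2 a_n at x^n.
Matching x^n: (n+2)(n+1) a_{n+2} + (n(n-1) + 2 n + 2) a_n = 0.
Thus a_{n+2} = (-n(n-1) - 2 n - 2) / ((n+1)(n+2)) * a_n.

Check with a_0 = -1, a_1 = 0 (apply the recurrence for n = 0, 1, 2, 3): a_0 = -1, a_1 = 0, a_2 = 1, a_3 = 0, a_4 = -2/3, a_5 = 0.

a_(n+2) = (-n(n-1) - 2 n - 2) / ((n+1)(n+2)) * a_n; check: a_0 = -1, a_1 = 0, a_2 = 1, a_3 = 0, a_4 = -2/3, a_5 = 0


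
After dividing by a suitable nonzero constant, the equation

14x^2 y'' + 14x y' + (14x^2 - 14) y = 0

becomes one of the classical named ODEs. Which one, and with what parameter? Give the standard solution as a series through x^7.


All three coefficients share the factor 14; dividing through by 14 gives  x^2 y'' + x y' + (x^2 - 1) y = 0.
This matches the Bessel equation x^2 y'' + x y' + (x^2 - nu^2) y = 0 with nu^2 = 1, so nu = 1; the solution bounded at x = 0 is J_1(x).
Frobenius at x = 0: indicial roots ±nu; for r = nu the recurrence k(k + 2nu) c_k = -c_{k-2} gives the standard series J_nu(x) = sum_{k>=0} (-1)^k / (k! (k+nu)!) (x/2)^(2k+nu). Evaluate the first 4 terms:
  k = 0: (-1)^0 / (0! * 1! * 2^1) x^1 = 1/(1*1*2) x^1 = (1/2) x^1
  k = 1: (-1)^1 / (1! * 2! * 2^3) x^3 = -1/(1*2*8) x^3 = (-1/16) x^3
  k = 2: (-1)^2 / (2! * 3! * 2^5) x^5 = 1/(2*6*32) x^5 = (1/384) x^5
  k = 3: (-1)^3 / (3! * 4! * 2^7) x^7 = -1/(6*24*128) x^7 = (-1/18432) x^7
Hence J_1(x) = -x^7/18432 + x^5/384 - x^3/16 + x/2 + ....

J_1(x); series = -x^7/18432 + x^5/384 - x^3/16 + x/2


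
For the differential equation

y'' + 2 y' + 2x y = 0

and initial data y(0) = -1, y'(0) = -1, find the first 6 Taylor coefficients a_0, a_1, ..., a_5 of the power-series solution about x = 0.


Ansatz: y(x) = sum_{n>=0} a_n x^n, so y'(x) = sum_{n>=1} n a_n x^(n-1) and y''(x) = sum_{n>=2} n(n-1) a_n x^(n-2).
Substitute into P(x) y'' + Q(x) y' + R(x) y = 0 with P(x) = 1, Q(x) = 2, R(x) = 2x, and match powers of x.
Initial conditions: a_0 = -1, a_1 = -1.
Setting the coefficient of each power of x to zero and solving order by order (substituting the coefficients already found):
  x^0: 2 a_2 + 2 a_1 = 0  ->  2 a_2 = -2 a_1 = 2  ->  a_2 = 1
  x^1: 6 a_3 + 4 a_2 + 2 a_0 = 0  ->  6 a_3 = -4 a_2 - 2 a_0 = -2  ->  a_3 = -1/3
  x^2: 12 a_4 + 6 a_3 + 2 a_1 = 0  ->  12 a_4 = -6 a_3 - 2 a_1 = 4  ->  a_4 = 1/3
  x^3: 20 a_5 + 8 a_4 + 2 a_2 = 0  ->  20 a_5 = -8 a_4 - 2 a_2 = -14/3  ->  a_5 = -7/30
Truncated series: y(x) = -1 - x + x^2 - (1/3) x^3 + (1/3) x^4 - (7/30) x^5 + O(x^6).

a_0 = -1; a_1 = -1; a_2 = 1; a_3 = -1/3; a_4 = 1/3; a_5 = -7/30


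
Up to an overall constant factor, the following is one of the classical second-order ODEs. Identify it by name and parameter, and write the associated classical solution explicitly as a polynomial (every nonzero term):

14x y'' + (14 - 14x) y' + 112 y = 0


All three coefficients share the factor 14; dividing through by 14 gives  x y'' + (1 - x) y' + 8 y = 0.
This matches the Laguerre equation x y'' + (1 - x) y' + n y = 0 with n = 8; the polynomial solution is L_8(x).
With y = sum_k a_k x^k, matching x^k gives (k+1)k a_{k+1} + (k+1) a_{k+1} - k a_k + n a_k = 0, i.e. (k+1)^2 a_{k+1} = (k - n) a_k = (k - 8) a_k. The right side vanishes at k = 8, so the series terminates at degree 8.
Standard normalization L_n(0) = 1 gives a_0 = 1. Work upward with a_{k+1} = (k - 8) a_k / (k+1)^2:
  a_1 = (0 - 8)(1) / 1^2 = -8/1 = -8
  a_2 = (1 - 8)(-8) / 2^2 = 56/4 = 14
  a_3 = (2 - 8)(14) / 3^2 = -84/9 = -28/3
  a_4 = (3 - 8)(-28/3) / 4^2 = (140/3)/16 = 35/12
  a_5 = (4 - 8)(35/12) / 5^2 = (-35/3)/25 = -7/15
  a_6 = (5 - 8)(-7/15) / 6^2 = (7/5)/36 = 7/180
  a_7 = (6 - 8)(7/180) / 7^2 = (-7/90)/49 = -1/630
  a_8 = (7 - 8)(-1/630) / 8^2 = (1/630)/64 = 1/40320
Hence L_8(x) = x^8/40320 - x^7/630 + 7 x^6/180 - 7 x^5/15 + 35 x^4/12 - 28 x^3/3 + 14 x^2 - 8 x + 1.

L_8(x); series = x^8/40320 - x^7/630 + 7 x^6/180 - 7 x^5/15 + 35 x^4/12 - 28 x^3/3 + 14 x^2 - 8 x + 1


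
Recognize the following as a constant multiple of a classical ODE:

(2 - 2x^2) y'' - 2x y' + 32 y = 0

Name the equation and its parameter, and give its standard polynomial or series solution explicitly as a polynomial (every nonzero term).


All three coefficients share the factor 2; dividing through by 2 gives  (1 - x^2) y'' - x y' + 16 y = 0.
This matches the Chebyshev equation (1 - x^2) y'' - x y' + n^2 y = 0 (note the -x y' term, not -2x y') with n^2 = 16, so n = 4; the polynomial solution is T_4(x).
With y = sum_k a_k x^k, matching x^k gives (k+2)(k+1) a_{k+2} = (k^2 - n^2) a_k = (k - 4)(k + 4) a_k. The right side vanishes at k = 4, so the series with the parity of 4 terminates at degree 4.
Standard normalization: leading coefficient of T_n is 2^(n-1), so a_4 = 2^3 = 8. Work downward with a_k = (k+1)(k+2) a_{k+2} / ((k - 4)(k + 4)):
  a_2 = (3)(4)(8) / ((2 - 4)(2 + 4)) = 96/(-12) = -8
  a_0 = (1)(2)(-8) / ((0 - 4)(0 + 4)) = -16/(-16) = 1
Hence T_4(x) = 8 x^4 - 8 x^2 + 1.

T_4(x); series = 8 x^4 - 8 x^2 + 1


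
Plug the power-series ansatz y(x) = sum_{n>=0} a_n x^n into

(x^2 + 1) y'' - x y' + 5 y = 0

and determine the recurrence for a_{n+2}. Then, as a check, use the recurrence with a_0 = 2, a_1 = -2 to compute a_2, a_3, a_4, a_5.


Substitute y = sum_n a_n x^n.
(1 + 1 x^2) y'' contributes (n+2)(n+1) a_{n+2} + n(n-1) a_n at x^n.
-x y'(x) contributes -n a_n at x^n.
5 y(x) contributes 5 a_n at x^n.
Matching x^n: (n+2)(n+1) a_{n+2} + (n(n-1) - n + 5) a_n = 0.
Thus a_{n+2} = (-n(n-1) + n - 5) / ((n+1)(n+2)) * a_n.

Check with a_0 = 2, a_1 = -2 (apply the recurrence for n = 0, 1, 2, 3): a_0 = 2, a_1 = -2, a_2 = -5, a_3 = 4/3, a_4 = 25/12, a_5 = -8/15.

a_(n+2) = (-n(n-1) + n - 5) / ((n+1)(n+2)) * a_n; check: a_0 = 2, a_1 = -2, a_2 = -5, a_3 = 4/3, a_4 = 25/12, a_5 = -8/15


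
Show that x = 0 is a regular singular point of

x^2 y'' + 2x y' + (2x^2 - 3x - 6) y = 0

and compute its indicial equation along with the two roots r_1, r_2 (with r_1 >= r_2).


Divide by x^2 to reach normal form y'' + P_1(x) y' + P_2(x) y = 0 with P_1(x) = 2/x and P_2(x) = 2 - 3/x - 6/x^2.
x = 0 is a singular point because the y'-coefficient 2/x has a pole at x = 0 and the y-coefficient 2 - 3/x - 6/x^2 has a pole at x = 0.
It is a regular singular point because x P_1(x) = p(x) = 2 and x^2 P_2(x) = q(x) = 2x^2 - 3x - 6 are polynomials, hence analytic at x = 0.
p(0) = 2,  q(0) = -6.
Indicial equation: r(r-1) + p(0) r + q(0) = 0, i.e. r^2 + (p(0) - 1) r + q(0) = 0, i.e. r^2 + 1 r - 6 = 0.
Discriminant: (1)^2 - 4(-6) = 25, so r = (-1 ± 5)/2.
Solving: r_1 = 2, r_2 = -3.

indicial: r^2 + 1 r - 6 = 0; roots r_1 = 2, r_2 = -3


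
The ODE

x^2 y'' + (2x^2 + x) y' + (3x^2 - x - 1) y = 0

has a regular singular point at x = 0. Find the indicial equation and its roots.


Divide by x^2 to reach normal form y'' + P_1(x) y' + P_2(x) y = 0 with P_1(x) = 2 + 1/x and P_2(x) = 3 - 1/x - 1/x^2.
x = 0 is a singular point because the y'-coefficient 2 + 1/x has a pole at x = 0 and the y-coefficient 3 - 1/x - 1/x^2 has a pole at x = 0.
It is a regular singular point because x P_1(x) = p(x) = 2x + 1 and x^2 P_2(x) = q(x) = 3x^2 - x - 1 are polynomials, hence analytic at x = 0.
p(0) = 1,  q(0) = -1.
Indicial equation: r(r-1) + p(0) r + q(0) = 0, i.e. r^2 + (p(0) - 1) r + q(0) = 0, i.e. r^2 - 1 = 0.
Discriminant: (0)^2 - 4(-1) = 4, so r = (0 ± 2)/2.
Solving: r_1 = 1, r_2 = -1.

indicial: r^2 - 1 = 0; roots r_1 = 1, r_2 = -1


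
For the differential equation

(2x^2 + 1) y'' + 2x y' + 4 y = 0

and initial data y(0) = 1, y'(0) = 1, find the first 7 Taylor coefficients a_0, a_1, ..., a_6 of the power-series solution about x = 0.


Ansatz: y(x) = sum_{n>=0} a_n x^n, so y'(x) = sum_{n>=1} n a_n x^(n-1) and y''(x) = sum_{n>=2} n(n-1) a_n x^(n-2).
Substitute into P(x) y'' + Q(x) y' + R(x) y = 0 with P(x) = 2x^2 + 1, Q(x) = 2x, R(x) = 4, and match powers of x.
Initial conditions: a_0 = 1, a_1 = 1.
Setting the coefficient of each power of x to zero and solving order by order (substituting the coefficients already found):
  x^0: 2 a_2 + 4 a_0 = 0  ->  2 a_2 = -4 a_0 = -4  ->  a_2 = -2
  x^1: 6 a_3 + 6 a_1 = 0  ->  6 a_3 = -6 a_1 = -6  ->  a_3 = -1
  x^2: 12 a_4 + 12 a_2 = 0  ->  12 a_4 = -12 a_2 = 24  ->  a_4 = 2
  x^3: 20 a_5 + 22 a_3 = 0  ->  20 a_5 = -22 a_3 = 22  ->  a_5 = 11/10
  x^4: 30 a_6 + 36 a_4 = 0  ->  30 a_6 = -36 a_4 = -72  ->  a_6 = -12/5
Truncated series: y(x) = 1 + x - 2 x^2 - x^3 + 2 x^4 + (11/10) x^5 - (12/5) x^6 + O(x^7).

a_0 = 1; a_1 = 1; a_2 = -2; a_3 = -1; a_4 = 2; a_5 = 11/10; a_6 = -12/5


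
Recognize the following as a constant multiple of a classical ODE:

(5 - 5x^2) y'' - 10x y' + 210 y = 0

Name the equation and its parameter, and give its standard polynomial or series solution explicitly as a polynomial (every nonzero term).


All three coefficients share the factor 5; dividing through by 5 gives  (1 - x^2) y'' - 2x y' + 42 y = 0.
This matches the Legendre equation (1 - x^2) y'' - 2x y' + n(n+1) y = 0 (note the -2x y' term) with n(n+1) = 42, so n = 6; the polynomial solution is P_6(x).
With y = sum_k a_k x^k, matching x^k gives (k+2)(k+1) a_{k+2} = [k(k+1) - n(n+1)] a_k = (k - 6)(k + 7) a_k. The right side vanishes at k = 6, so the series with the parity of 6 terminates at degree 6.
Standard normalization (P_n(1) = 1): leading coefficient (2n)!/(2^n (n!)^2) = 479001600/(64*518400) = 231/16, so a_6 = 231/16. Work downward with a_k = (k+1)(k+2) a_{k+2} / ((k - 6)(k + 7)):
  a_4 = (5)(6)(231/16) / ((4 - 6)(4 + 7)) = (3465/8)/(-22) = -315/16
  a_2 = (3)(4)(-315/16) / ((2 - 6)(2 + 7)) = (-945/4)/(-36) = 105/16
  a_0 = (1)(2)(105/16) / ((0 - 6)(0 + 7)) = (105/8)/(-42) = -5/16
Hence P_6(x) = 231 x^6/16 - 315 x^4/16 + 105 x^2/16 - 5/16.

P_6(x); series = 231 x^6/16 - 315 x^4/16 + 105 x^2/16 - 5/16


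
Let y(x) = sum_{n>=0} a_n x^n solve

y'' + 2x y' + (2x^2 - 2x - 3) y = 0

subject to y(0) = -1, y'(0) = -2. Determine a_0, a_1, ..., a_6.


Ansatz: y(x) = sum_{n>=0} a_n x^n, so y'(x) = sum_{n>=1} n a_n x^(n-1) and y''(x) = sum_{n>=2} n(n-1) a_n x^(n-2).
Substitute into P(x) y'' + Q(x) y' + R(x) y = 0 with P(x) = 1, Q(x) = 2x, R(x) = 2x^2 - 2x - 3, and match powers of x.
Initial conditions: a_0 = -1, a_1 = -2.
Setting the coefficient of each power of x to zero and solving order by order (substituting the coefficients already found):
  x^0: 2 a_2 - 3 a_0 = 0  ->  2 a_2 = 3 a_0 = -3  ->  a_2 = -3/2
  x^1: 6 a_3 - a_1 - 2 a_0 = 0  ->  6 a_3 = a_1 + 2 a_0 = -4  ->  a_3 = -2/3
  x^2: 12 a_4 + a_2 - 2 a_1 + 2 a_0 = 0  ->  12 a_4 = -a_2 + 2 a_1 - 2 a_0 = -1/2  ->  a_4 = -1/24
  x^3: 20 a_5 + 3 a_3 - 2 a_2 + 2 a_1 = 0  ->  20 a_5 = -3 a_3 + 2 a_2 - 2 a_1 = 3  ->  a_5 = 3/20
  x^4: 30 a_6 + 5 a_4 - 2 a_3 + 2 a_2 = 0  ->  30 a_6 = -5 a_4 + 2 a_3 - 2 a_2 = 15/8  ->  a_6 = 1/16
Truncated series: y(x) = -1 - 2 x - (3/2) x^2 - (2/3) x^3 - (1/24) x^4 + (3/20) x^5 + (1/16) x^6 + O(x^7).

a_0 = -1; a_1 = -2; a_2 = -3/2; a_3 = -2/3; a_4 = -1/24; a_5 = 3/20; a_6 = 1/16


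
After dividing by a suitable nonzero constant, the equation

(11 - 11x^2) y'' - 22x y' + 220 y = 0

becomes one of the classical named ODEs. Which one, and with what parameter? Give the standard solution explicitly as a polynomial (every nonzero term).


All three coefficients share the factor 11; dividing through by 11 gives  (1 - x^2) y'' - 2x y' + 20 y = 0.
This matches the Legendre equation (1 - x^2) y'' - 2x y' + n(n+1) y = 0 (note the -2x y' term) with n(n+1) = 20, so n = 4; the polynomial solution is P_4(x).
With y = sum_k a_k x^k, matching x^k gives (k+2)(k+1) a_{k+2} = [k(k+1) - n(n+1)] a_k = (k - 4)(k + 5) a_k. The right side vanishes at k = 4, so the series with the parity of 4 terminates at degree 4.
Standard normalization (P_n(1) = 1): leading coefficient (2n)!/(2^n (n!)^2) = 40320/(16*576) = 35/8, so a_4 = 35/8. Work downward with a_k = (k+1)(k+2) a_{k+2} / ((k - 4)(k + 5)):
  a_2 = (3)(4)(35/8) / ((2 - 4)(2 + 5)) = (105/2)/(-14) = -15/4
  a_0 = (1)(2)(-15/4) / ((0 - 4)(0 + 5)) = (-15/2)/(-20) = 3/8
Hence P_4(x) = 35 x^4/8 - 15 x^2/4 + 3/8.

P_4(x); series = 35 x^4/8 - 15 x^2/4 + 3/8


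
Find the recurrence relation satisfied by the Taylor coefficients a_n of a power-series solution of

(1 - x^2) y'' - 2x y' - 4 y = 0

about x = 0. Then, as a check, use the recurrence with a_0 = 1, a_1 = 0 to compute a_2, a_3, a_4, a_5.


Substitute y = sum_n a_n x^n.
(1 - 1 x^2) y'' contributes (n+2)(n+1) a_{n+2} - n(n-1) a_n at x^n.
-2 x y'(x) contributes -2 n a_n at x^n.
-4 y(x) contributes -4 a_n at x^n.
Matching x^n: (n+2)(n+1) a_{n+2} + (-n(n-1) - 2 n - 4) a_n = 0.
Thus a_{n+2} = (n(n-1) + 2 n + 4) / ((n+1)(n+2)) * a_n.

Check with a_0 = 1, a_1 = 0 (apply the recurrence for n = 0, 1, 2, 3): a_0 = 1, a_1 = 0, a_2 = 2, a_3 = 0, a_4 = 5/3, a_5 = 0.

a_(n+2) = (n(n-1) + 2 n + 4) / ((n+1)(n+2)) * a_n; check: a_0 = 1, a_1 = 0, a_2 = 2, a_3 = 0, a_4 = 5/3, a_5 = 0


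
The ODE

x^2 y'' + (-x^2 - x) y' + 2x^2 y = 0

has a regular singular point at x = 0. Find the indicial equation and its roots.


Divide by x^2 to reach normal form y'' + P_1(x) y' + P_2(x) y = 0 with P_1(x) = -1 - 1/x and P_2(x) = 2.
x = 0 is a singular point because the y'-coefficient -1 - 1/x has a pole at x = 0.
It is a regular singular point because x P_1(x) = p(x) = -x - 1 and x^2 P_2(x) = q(x) = 2x^2 are polynomials, hence analytic at x = 0.
p(0) = -1,  q(0) = 0.
Indicial equation: r(r-1) + p(0) r + q(0) = 0, i.e. r^2 + (p(0) - 1) r + q(0) = 0, i.e. r^2 - 2 r = 0.
Discriminant: (-2)^2 - 4(0) = 4, so r = (2 ± 2)/2.
Solving: r_1 = 2, r_2 = 0.

indicial: r^2 - 2 r = 0; roots r_1 = 2, r_2 = 0


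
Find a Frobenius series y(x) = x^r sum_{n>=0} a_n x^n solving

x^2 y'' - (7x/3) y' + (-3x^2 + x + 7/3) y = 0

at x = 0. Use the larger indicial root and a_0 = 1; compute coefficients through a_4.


Write in Frobenius form y'' + (p(x)/x) y' + (q(x)/x^2) y = 0:
  p(x) = -7/3,  q(x) = -3x^2 + x + 7/3.
Indicial equation: r(r-1) + (-7/3) r + (7/3) = 0 -> roots r_1 = 7/3, r_2 = 1.
Take r = r_1 = 7/3. Let y(x) = x^r sum_{n>=0} a_n x^n with a_0 = 1.
Substitute y = x^r sum a_n x^n and match x^{r+n}. The recurrence is
  D(n) a_n + 1 a_{n-1} - 3 a_{n-2} = 0,  where D(n) = (r+n)(r+n-1) + (-7/3)(r+n) + (7/3).
  a_n = [-1 a_{n-1} + 3 a_{n-2}] / D(n).
Since the indicial polynomial factors as (r - r_1)(r - r_2), D(n) = (r_1 + n - r_1)(r_1 + n - r_2) = n(n + 4/3).
Evaluating step by step (a_0 = 1):
  n = 1: D(1) = 1(1 + 4/3) = 7/3; numerator = -1(1) = -1; a_1 = (-1)/(7/3) = -3/7
  n = 2: D(2) = 2(2 + 4/3) = 20/3; numerator = -1(-3/7) + 3(1) = 24/7; a_2 = (24/7)/(20/3) = 18/35
  n = 3: D(3) = 3(3 + 4/3) = 13; numerator = -1(18/35) + 3(-3/7) = -9/5; a_3 = (-9/5)/(13) = -9/65
  n = 4: D(4) = 4(4 + 4/3) = 64/3; numerator = -1(-9/65) + 3(18/35) = 153/91; a_4 = (153/91)/(64/3) = 459/5824

r = 7/3; a_0 = 1; a_1 = -3/7; a_2 = 18/35; a_3 = -9/65; a_4 = 459/5824


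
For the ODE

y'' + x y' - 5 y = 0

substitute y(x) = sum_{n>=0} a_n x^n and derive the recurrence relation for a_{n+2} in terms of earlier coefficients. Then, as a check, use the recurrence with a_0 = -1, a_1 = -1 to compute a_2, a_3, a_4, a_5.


Substitute y = sum_n a_n x^n.
y''(x) has coefficient (n+2)(n+1) a_{n+2} at x^n;
x y'(x) has coefficient n a_n at x^n (shift);
-5 y(x) has coefficient -5 a_n at x^n.
Matching x^n: (n+2)(n+1) a_{n+2} + (n - 5) a_n = 0.
Thus a_{n+2} = (-n + 5) / ((n+1)(n+2)) * a_n.

Check with a_0 = -1, a_1 = -1 (apply the recurrence for n = 0, 1, 2, 3): a_0 = -1, a_1 = -1, a_2 = -5/2, a_3 = -2/3, a_4 = -5/8, a_5 = -1/15.

a_(n+2) = (-n + 5) / ((n+1)(n+2)) * a_n; check: a_0 = -1, a_1 = -1, a_2 = -5/2, a_3 = -2/3, a_4 = -5/8, a_5 = -1/15


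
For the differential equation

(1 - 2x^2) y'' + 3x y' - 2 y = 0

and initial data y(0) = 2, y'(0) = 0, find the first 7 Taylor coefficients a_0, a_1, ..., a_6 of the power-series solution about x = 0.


Ansatz: y(x) = sum_{n>=0} a_n x^n, so y'(x) = sum_{n>=1} n a_n x^(n-1) and y''(x) = sum_{n>=2} n(n-1) a_n x^(n-2).
Substitute into P(x) y'' + Q(x) y' + R(x) y = 0 with P(x) = 1 - 2x^2, Q(x) = 3x, R(x) = -2, and match powers of x.
Initial conditions: a_0 = 2, a_1 = 0.
Setting the coefficient of each power of x to zero and solving order by order (substituting the coefficients already found):
  x^0: 2 a_2 - 2 a_0 = 0  ->  2 a_2 = 2 a_0 = 4  ->  a_2 = 2
  x^1: 6 a_3 + a_1 = 0  ->  6 a_3 = -a_1 = 0  ->  a_3 = 0
  x^2: 12 a_4 = 0  ->  a_4 = 0
  x^3: 20 a_5 - 5 a_3 = 0  ->  20 a_5 = 5 a_3 = 0  ->  a_5 = 0
  x^4: 30 a_6 - 14 a_4 = 0  ->  30 a_6 = 14 a_4 = 0  ->  a_6 = 0
Truncated series: y(x) = 2 + 2 x^2 + O(x^7).

a_0 = 2; a_1 = 0; a_2 = 2; a_3 = 0; a_4 = 0; a_5 = 0; a_6 = 0


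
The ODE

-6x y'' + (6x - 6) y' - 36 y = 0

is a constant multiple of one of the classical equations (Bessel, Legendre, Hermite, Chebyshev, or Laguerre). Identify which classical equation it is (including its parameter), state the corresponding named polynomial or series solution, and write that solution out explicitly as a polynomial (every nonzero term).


All three coefficients share the factor -6; dividing through by -6 gives  x y'' + (1 - x) y' + 6 y = 0.
This matches the Laguerre equation x y'' + (1 - x) y' + n y = 0 with n = 6; the polynomial solution is L_6(x).
With y = sum_k a_k x^k, matching x^k gives (k+1)k a_{k+1} + (k+1) a_{k+1} - k a_k + n a_k = 0, i.e. (k+1)^2 a_{k+1} = (k - n) a_k = (k - 6) a_k. The right side vanishes at k = 6, so the series terminates at degree 6.
Standard normalization L_n(0) = 1 gives a_0 = 1. Work upward with a_{k+1} = (k - 6) a_k / (k+1)^2:
  a_1 = (0 - 6)(1) / 1^2 = -6/1 = -6
  a_2 = (1 - 6)(-6) / 2^2 = 30/4 = 15/2
  a_3 = (2 - 6)(15/2) / 3^2 = -30/9 = -10/3
  a_4 = (3 - 6)(-10/3) / 4^2 = 10/16 = 5/8
  a_5 = (4 - 6)(5/8) / 5^2 = (-5/4)/25 = -1/20
  a_6 = (5 - 6)(-1/20) / 6^2 = (1/20)/36 = 1/720
Hence L_6(x) = x^6/720 - x^5/20 + 5 x^4/8 - 10 x^3/3 + 15 x^2/2 - 6 x + 1.

L_6(x); series = x^6/720 - x^5/20 + 5 x^4/8 - 10 x^3/3 + 15 x^2/2 - 6 x + 1


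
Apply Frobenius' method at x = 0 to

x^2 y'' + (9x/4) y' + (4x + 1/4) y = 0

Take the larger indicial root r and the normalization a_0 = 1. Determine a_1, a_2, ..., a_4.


Write in Frobenius form y'' + (p(x)/x) y' + (q(x)/x^2) y = 0:
  p(x) = 9/4,  q(x) = 4x + 1/4.
Indicial equation: r(r-1) + (9/4) r + (1/4) = 0 -> roots r_1 = -1/4, r_2 = -1.
Take r = r_1 = -1/4. Let y(x) = x^r sum_{n>=0} a_n x^n with a_0 = 1.
Substitute y = x^r sum a_n x^n and match x^{r+n}. The recurrence is
  D(n) a_n + 4 a_{n-1} = 0,  where D(n) = (r+n)(r+n-1) + (9/4)(r+n) + (1/4).
  a_n = -4 / D(n) * a_{n-1}.
Since the indicial polynomial factors as (r - r_1)(r - r_2), D(n) = (r_1 + n - r_1)(r_1 + n - r_2) = n(n + 3/4).
Evaluating step by step (a_0 = 1):
  n = 1: D(1) = 1(1 + 3/4) = 7/4; numerator = -4(1) = -4; a_1 = (-4)/(7/4) = -16/7
  n = 2: D(2) = 2(2 + 3/4) = 11/2; numerator = -4(-16/7) = 64/7; a_2 = (64/7)/(11/2) = 128/77
  n = 3: D(3) = 3(3 + 3/4) = 45/4; numerator = -4(128/77) = -512/77; a_3 = (-512/77)/(45/4) = -2048/3465
  n = 4: D(4) = 4(4 + 3/4) = 19; numerator = -4(-2048/3465) = 8192/3465; a_4 = (8192/3465)/(19) = 8192/65835

r = -1/4; a_0 = 1; a_1 = -16/7; a_2 = 128/77; a_3 = -2048/3465; a_4 = 8192/65835


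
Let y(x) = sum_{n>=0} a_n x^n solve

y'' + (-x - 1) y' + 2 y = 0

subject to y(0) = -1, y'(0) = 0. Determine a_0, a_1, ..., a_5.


Ansatz: y(x) = sum_{n>=0} a_n x^n, so y'(x) = sum_{n>=1} n a_n x^(n-1) and y''(x) = sum_{n>=2} n(n-1) a_n x^(n-2).
Substitute into P(x) y'' + Q(x) y' + R(x) y = 0 with P(x) = 1, Q(x) = -x - 1, R(x) = 2, and match powers of x.
Initial conditions: a_0 = -1, a_1 = 0.
Setting the coefficient of each power of x to zero and solving order by order (substituting the coefficients already found):
  x^0: 2 a_2 - a_1 + 2 a_0 = 0  ->  2 a_2 = a_1 - 2 a_0 = 2  ->  a_2 = 1
  x^1: 6 a_3 - 2 a_2 + a_1 = 0  ->  6 a_3 = 2 a_2 - a_1 = 2  ->  a_3 = 1/3
  x^2: 12 a_4 - 3 a_3 = 0  ->  12 a_4 = 3 a_3 = 1  ->  a_4 = 1/12
  x^3: 20 a_5 - 4 a_4 - a_3 = 0  ->  20 a_5 = 4 a_4 + a_3 = 2/3  ->  a_5 = 1/30
Truncated series: y(x) = -1 + x^2 + (1/3) x^3 + (1/12) x^4 + (1/30) x^5 + O(x^6).

a_0 = -1; a_1 = 0; a_2 = 1; a_3 = 1/3; a_4 = 1/12; a_5 = 1/30


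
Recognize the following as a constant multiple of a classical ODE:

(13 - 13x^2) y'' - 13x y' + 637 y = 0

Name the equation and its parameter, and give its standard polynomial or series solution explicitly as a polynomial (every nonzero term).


All three coefficients share the factor 13; dividing through by 13 gives  (1 - x^2) y'' - x y' + 49 y = 0.
This matches the Chebyshev equation (1 - x^2) y'' - x y' + n^2 y = 0 (note the -x y' term, not -2x y') with n^2 = 49, so n = 7; the polynomial solution is T_7(x).
With y = sum_k a_k x^k, matching x^k gives (k+2)(k+1) a_{k+2} = (k^2 - n^2) a_k = (k - 7)(k + 7) a_k. The right side vanishes at k = 7, so the series with the parity of 7 terminates at degree 7.
Standard normalization: leading coefficient of T_n is 2^(n-1), so a_7 = 2^6 = 64. Work downward with a_k = (k+1)(k+2) a_{k+2} / ((k - 7)(k + 7)):
  a_5 = (6)(7)(64) / ((5 - 7)(5 + 7)) = 2688/(-24) = -112
  a_3 = (4)(5)(-112) / ((3 - 7)(3 + 7)) = -2240/(-40) = 56
  a_1 = (2)(3)(56) / ((1 - 7)(1 + 7)) = 336/(-48) = -7
Hence T_7(x) = 64 x^7 - 112 x^5 + 56 x^3 - 7 x.

T_7(x); series = 64 x^7 - 112 x^5 + 56 x^3 - 7 x


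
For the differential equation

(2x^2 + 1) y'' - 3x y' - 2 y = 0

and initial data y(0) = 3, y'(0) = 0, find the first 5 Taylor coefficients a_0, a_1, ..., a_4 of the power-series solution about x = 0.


Ansatz: y(x) = sum_{n>=0} a_n x^n, so y'(x) = sum_{n>=1} n a_n x^(n-1) and y''(x) = sum_{n>=2} n(n-1) a_n x^(n-2).
Substitute into P(x) y'' + Q(x) y' + R(x) y = 0 with P(x) = 2x^2 + 1, Q(x) = -3x, R(x) = -2, and match powers of x.
Initial conditions: a_0 = 3, a_1 = 0.
Setting the coefficient of each power of x to zero and solving order by order (substituting the coefficients already found):
  x^0: 2 a_2 - 2 a_0 = 0  ->  2 a_2 = 2 a_0 = 6  ->  a_2 = 3
  x^1: 6 a_3 - 5 a_1 = 0  ->  6 a_3 = 5 a_1 = 0  ->  a_3 = 0
  x^2: 12 a_4 - 4 a_2 = 0  ->  12 a_4 = 4 a_2 = 12  ->  a_4 = 1
Truncated series: y(x) = 3 + 3 x^2 + x^4 + O(x^5).

a_0 = 3; a_1 = 0; a_2 = 3; a_3 = 0; a_4 = 1


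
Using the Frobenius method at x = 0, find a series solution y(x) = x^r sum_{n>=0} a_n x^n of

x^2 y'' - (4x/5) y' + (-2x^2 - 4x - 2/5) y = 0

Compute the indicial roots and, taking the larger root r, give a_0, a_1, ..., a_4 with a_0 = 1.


Write in Frobenius form y'' + (p(x)/x) y' + (q(x)/x^2) y = 0:
  p(x) = -4/5,  q(x) = -2x^2 - 4x - 2/5.
Indicial equation: r(r-1) + (-4/5) r + (-2/5) = 0 -> roots r_1 = 2, r_2 = -1/5.
Take r = r_1 = 2. Let y(x) = x^r sum_{n>=0} a_n x^n with a_0 = 1.
Substitute y = x^r sum a_n x^n and match x^{r+n}. The recurrence is
  D(n) a_n - 4 a_{n-1} - 2 a_{n-2} = 0,  where D(n) = (r+n)(r+n-1) + (-4/5)(r+n) + (-2/5).
  a_n = [4 a_{n-1} + 2 a_{n-2}] / D(n).
Since the indicial polynomial factors as (r - r_1)(r - r_2), D(n) = (r_1 + n - r_1)(r_1 + n - r_2) = n(n + 11/5).
Evaluating step by step (a_0 = 1):
  n = 1: D(1) = 1(1 + 11/5) = 16/5; numerator = 4(1) = 4; a_1 = (4)/(16/5) = 5/4
  n = 2: D(2) = 2(2 + 11/5) = 42/5; numerator = 4(5/4) + 2(1) = 7; a_2 = (7)/(42/5) = 5/6
  n = 3: D(3) = 3(3 + 11/5) = 78/5; numerator = 4(5/6) + 2(5/4) = 35/6; a_3 = (35/6)/(78/5) = 175/468
  n = 4: D(4) = 4(4 + 11/5) = 124/5; numerator = 4(175/468) + 2(5/6) = 370/117; a_4 = (370/117)/(124/5) = 925/7254

r = 2; a_0 = 1; a_1 = 5/4; a_2 = 5/6; a_3 = 175/468; a_4 = 925/7254


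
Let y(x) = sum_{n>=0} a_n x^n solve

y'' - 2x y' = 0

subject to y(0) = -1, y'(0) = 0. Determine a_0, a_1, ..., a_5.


Ansatz: y(x) = sum_{n>=0} a_n x^n, so y'(x) = sum_{n>=1} n a_n x^(n-1) and y''(x) = sum_{n>=2} n(n-1) a_n x^(n-2).
Substitute into P(x) y'' + Q(x) y' + R(x) y = 0 with P(x) = 1, Q(x) = -2x, R(x) = 0, and match powers of x.
Initial conditions: a_0 = -1, a_1 = 0.
Setting the coefficient of each power of x to zero and solving order by order (substituting the coefficients already found):
  x^0: 2 a_2 = 0  ->  a_2 = 0
  x^1: 6 a_3 - 2 a_1 = 0  ->  6 a_3 = 2 a_1 = 0  ->  a_3 = 0
  x^2: 12 a_4 - 4 a_2 = 0  ->  12 a_4 = 4 a_2 = 0  ->  a_4 = 0
  x^3: 20 a_5 - 6 a_3 = 0  ->  20 a_5 = 6 a_3 = 0  ->  a_5 = 0
Truncated series: y(x) = -1 + O(x^6).

a_0 = -1; a_1 = 0; a_2 = 0; a_3 = 0; a_4 = 0; a_5 = 0


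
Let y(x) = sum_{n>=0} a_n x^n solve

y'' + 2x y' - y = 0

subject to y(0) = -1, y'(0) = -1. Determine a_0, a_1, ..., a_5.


Ansatz: y(x) = sum_{n>=0} a_n x^n, so y'(x) = sum_{n>=1} n a_n x^(n-1) and y''(x) = sum_{n>=2} n(n-1) a_n x^(n-2).
Substitute into P(x) y'' + Q(x) y' + R(x) y = 0 with P(x) = 1, Q(x) = 2x, R(x) = -1, and match powers of x.
Initial conditions: a_0 = -1, a_1 = -1.
Setting the coefficient of each power of x to zero and solving order by order (substituting the coefficients already found):
  x^0: 2 a_2 - a_0 = 0  ->  2 a_2 = a_0 = -1  ->  a_2 = -1/2
  x^1: 6 a_3 + a_1 = 0  ->  6 a_3 = -a_1 = 1  ->  a_3 = 1/6
  x^2: 12 a_4 + 3 a_2 = 0  ->  12 a_4 = -3 a_2 = 3/2  ->  a_4 = 1/8
  x^3: 20 a_5 + 5 a_3 = 0  ->  20 a_5 = -5 a_3 = -5/6  ->  a_5 = -1/24
Truncated series: y(x) = -1 - x - (1/2) x^2 + (1/6) x^3 + (1/8) x^4 - (1/24) x^5 + O(x^6).

a_0 = -1; a_1 = -1; a_2 = -1/2; a_3 = 1/6; a_4 = 1/8; a_5 = -1/24


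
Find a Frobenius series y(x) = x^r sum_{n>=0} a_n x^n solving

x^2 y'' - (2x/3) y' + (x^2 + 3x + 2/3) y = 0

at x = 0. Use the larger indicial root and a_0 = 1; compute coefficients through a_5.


Write in Frobenius form y'' + (p(x)/x) y' + (q(x)/x^2) y = 0:
  p(x) = -2/3,  q(x) = x^2 + 3x + 2/3.
Indicial equation: r(r-1) + (-2/3) r + (2/3) = 0 -> roots r_1 = 1, r_2 = 2/3.
Take r = r_1 = 1. Let y(x) = x^r sum_{n>=0} a_n x^n with a_0 = 1.
Substitute y = x^r sum a_n x^n and match x^{r+n}. The recurrence is
  D(n) a_n + 3 a_{n-1} + 1 a_{n-2} = 0,  where D(n) = (r+n)(r+n-1) + (-2/3)(r+n) + (2/3).
  a_n = [-3 a_{n-1} - 1 a_{n-2}] / D(n).
Since the indicial polynomial factors as (r - r_1)(r - r_2), D(n) = (r_1 + n - r_1)(r_1 + n - r_2) = n(n + 1/3).
Evaluating step by step (a_0 = 1):
  n = 1: D(1) = 1(1 + 1/3) = 4/3; numerator = -3(1) = -3; a_1 = (-3)/(4/3) = -9/4
  n = 2: D(2) = 2(2 + 1/3) = 14/3; numerator = -3(-9/4) - 1(1) = 23/4; a_2 = (23/4)/(14/3) = 69/56
  n = 3: D(3) = 3(3 + 1/3) = 10; numerator = -3(69/56) - 1(-9/4) = -81/56; a_3 = (-81/56)/(10) = -81/560
  n = 4: D(4) = 4(4 + 1/3) = 52/3; numerator = -3(-81/560) - 1(69/56) = -447/560; a_4 = (-447/560)/(52/3) = -1341/29120
  n = 5: D(5) = 5(5 + 1/3) = 80/3; numerator = -3(-1341/29120) - 1(-81/560) = 1647/5824; a_5 = (1647/5824)/(80/3) = 4941/465920

r = 1; a_0 = 1; a_1 = -9/4; a_2 = 69/56; a_3 = -81/560; a_4 = -1341/29120; a_5 = 4941/465920


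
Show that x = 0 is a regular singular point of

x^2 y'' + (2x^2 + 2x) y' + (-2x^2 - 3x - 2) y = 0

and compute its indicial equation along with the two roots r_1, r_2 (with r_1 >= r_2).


Divide by x^2 to reach normal form y'' + P_1(x) y' + P_2(x) y = 0 with P_1(x) = 2 + 2/x and P_2(x) = -2 - 3/x - 2/x^2.
x = 0 is a singular point because the y'-coefficient 2 + 2/x has a pole at x = 0 and the y-coefficient -2 - 3/x - 2/x^2 has a pole at x = 0.
It is a regular singular point because x P_1(x) = p(x) = 2x + 2 and x^2 P_2(x) = q(x) = -2x^2 - 3x - 2 are polynomials, hence analytic at x = 0.
p(0) = 2,  q(0) = -2.
Indicial equation: r(r-1) + p(0) r + q(0) = 0, i.e. r^2 + (p(0) - 1) r + q(0) = 0, i.e. r^2 + 1 r - 2 = 0.
Discriminant: (1)^2 - 4(-2) = 9, so r = (-1 ± 3)/2.
Solving: r_1 = 1, r_2 = -2.

indicial: r^2 + 1 r - 2 = 0; roots r_1 = 1, r_2 = -2


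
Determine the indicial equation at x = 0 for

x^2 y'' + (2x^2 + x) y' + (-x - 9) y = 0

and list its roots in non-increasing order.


Divide by x^2 to reach normal form y'' + P_1(x) y' + P_2(x) y = 0 with P_1(x) = 2 + 1/x and P_2(x) = -1/x - 9/x^2.
x = 0 is a singular point because the y'-coefficient 2 + 1/x has a pole at x = 0 and the y-coefficient -1/x - 9/x^2 has a pole at x = 0.
It is a regular singular point because x P_1(x) = p(x) = 2x + 1 and x^2 P_2(x) = q(x) = -x - 9 are polynomials, hence analytic at x = 0.
p(0) = 1,  q(0) = -9.
Indicial equation: r(r-1) + p(0) r + q(0) = 0, i.e. r^2 + (p(0) - 1) r + q(0) = 0, i.e. r^2 - 9 = 0.
Discriminant: (0)^2 - 4(-9) = 36, so r = (0 ± 6)/2.
Solving: r_1 = 3, r_2 = -3.

indicial: r^2 - 9 = 0; roots r_1 = 3, r_2 = -3


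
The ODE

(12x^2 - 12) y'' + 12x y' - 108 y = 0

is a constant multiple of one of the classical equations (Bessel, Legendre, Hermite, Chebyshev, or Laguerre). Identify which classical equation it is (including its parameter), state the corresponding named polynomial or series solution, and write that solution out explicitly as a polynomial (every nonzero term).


All three coefficients share the factor -12; dividing through by -12 gives  (1 - x^2) y'' - x y' + 9 y = 0.
This matches the Chebyshev equation (1 - x^2) y'' - x y' + n^2 y = 0 (note the -x y' term, not -2x y') with n^2 = 9, so n = 3; the polynomial solution is T_3(x).
With y = sum_k a_k x^k, matching x^k gives (k+2)(k+1) a_{k+2} = (k^2 - n^2) a_k = (k - 3)(k + 3) a_k. The right side vanishes at k = 3, so the series with the parity of 3 terminates at degree 3.
Standard normalization: leading coefficient of T_n is 2^(n-1), so a_3 = 2^2 = 4. Work downward with a_k = (k+1)(k+2) a_{k+2} / ((k - 3)(k + 3)):
  a_1 = (2)(3)(4) / ((1 - 3)(1 + 3)) = 24/(-8) = -3
Hence T_3(x) = 4 x^3 - 3 x.

T_3(x); series = 4 x^3 - 3 x


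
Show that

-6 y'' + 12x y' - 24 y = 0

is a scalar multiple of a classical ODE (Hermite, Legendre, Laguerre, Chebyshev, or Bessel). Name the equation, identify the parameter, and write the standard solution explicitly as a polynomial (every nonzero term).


All three coefficients share the factor -6; dividing through by -6 gives  y'' - 2x y' + 4 y = 0.
This matches the Hermite equation y'' - 2x y' + 2n y = 0 with 2n = 4, so n = 2; the polynomial solution is H_2(x).
With y = sum_k a_k x^k, matching x^k gives (k+2)(k+1) a_{k+2} = 2(k - n) a_k = 2(k - 2) a_k. The right side vanishes at k = 2, so the series with the parity of 2 terminates at degree 2.
Standard normalization: leading coefficient of H_n is 2^n, so a_2 = 2^2 = 4. Work downward with a_k = (k+1)(k+2) a_{k+2} / (2(k - n)):
  a_0 = (1)(2)(4) / (2(0 - 2)) = 8/(-4) = -2
Hence H_2(x) = 4 x^2 - 2.

H_2(x); series = 4 x^2 - 2


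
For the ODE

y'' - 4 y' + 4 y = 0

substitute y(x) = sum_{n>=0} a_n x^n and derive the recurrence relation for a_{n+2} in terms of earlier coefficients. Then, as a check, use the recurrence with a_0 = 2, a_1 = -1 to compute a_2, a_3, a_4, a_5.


Substitute y = sum_n a_n x^n.
y''(x) has coefficient (n+2)(n+1) a_{n+2} at x^n;
-4 y'(x) has coefficient -4 (n+1) a_{n+1} at x^n;
4 y(x) has coefficient 4 a_n at x^n.
Matching x^n: (n+2)(n+1) a_{n+2} - 4 (n+1) a_{n+1} + 4 a_n = 0.
Thus a_{n+2} = [4 (n+1) a_{n+1} - 4 a_n] / ((n+1)(n+2)).

Check with a_0 = 2, a_1 = -1 (apply the recurrence for n = 0, 1, 2, 3): a_0 = 2, a_1 = -1, a_2 = -6, a_3 = -22/3, a_4 = -16/3, a_5 = -14/5.

a_(n+2) = [4 (n+1) a_(n+1) - 4 a_n] / ((n+1)(n+2)); check: a_0 = 2, a_1 = -1, a_2 = -6, a_3 = -22/3, a_4 = -16/3, a_5 = -14/5


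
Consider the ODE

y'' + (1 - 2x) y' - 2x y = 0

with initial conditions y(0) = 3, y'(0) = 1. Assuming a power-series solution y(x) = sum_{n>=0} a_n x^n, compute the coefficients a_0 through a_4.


Ansatz: y(x) = sum_{n>=0} a_n x^n, so y'(x) = sum_{n>=1} n a_n x^(n-1) and y''(x) = sum_{n>=2} n(n-1) a_n x^(n-2).
Substitute into P(x) y'' + Q(x) y' + R(x) y = 0 with P(x) = 1, Q(x) = 1 - 2x, R(x) = -2x, and match powers of x.
Initial conditions: a_0 = 3, a_1 = 1.
Setting the coefficient of each power of x to zero and solving order by order (substituting the coefficients already found):
  x^0: 2 a_2 + a_1 = 0  ->  2 a_2 = -a_1 = -1  ->  a_2 = -1/2
  x^1: 6 a_3 + 2 a_2 - 2 a_1 - 2 a_0 = 0  ->  6 a_3 = -2 a_2 + 2 a_1 + 2 a_0 = 9  ->  a_3 = 3/2
  x^2: 12 a_4 + 3 a_3 - 4 a_2 - 2 a_1 = 0  ->  12 a_4 = -3 a_3 + 4 a_2 + 2 a_1 = -9/2  ->  a_4 = -3/8
Truncated series: y(x) = 3 + x - (1/2) x^2 + (3/2) x^3 - (3/8) x^4 + O(x^5).

a_0 = 3; a_1 = 1; a_2 = -1/2; a_3 = 3/2; a_4 = -3/8


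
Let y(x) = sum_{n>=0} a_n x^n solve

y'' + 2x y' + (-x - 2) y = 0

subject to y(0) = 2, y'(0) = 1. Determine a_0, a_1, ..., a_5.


Ansatz: y(x) = sum_{n>=0} a_n x^n, so y'(x) = sum_{n>=1} n a_n x^(n-1) and y''(x) = sum_{n>=2} n(n-1) a_n x^(n-2).
Substitute into P(x) y'' + Q(x) y' + R(x) y = 0 with P(x) = 1, Q(x) = 2x, R(x) = -x - 2, and match powers of x.
Initial conditions: a_0 = 2, a_1 = 1.
Setting the coefficient of each power of x to zero and solving order by order (substituting the coefficients already found):
  x^0: 2 a_2 - 2 a_0 = 0  ->  2 a_2 = 2 a_0 = 4  ->  a_2 = 2
  x^1: 6 a_3 - a_0 = 0  ->  6 a_3 = a_0 = 2  ->  a_3 = 1/3
  x^2: 12 a_4 + 2 a_2 - a_1 = 0  ->  12 a_4 = -2 a_2 + a_1 = -3  ->  a_4 = -1/4
  x^3: 20 a_5 + 4 a_3 - a_2 = 0  ->  20 a_5 = -4 a_3 + a_2 = 2/3  ->  a_5 = 1/30
Truncated series: y(x) = 2 + x + 2 x^2 + (1/3) x^3 - (1/4) x^4 + (1/30) x^5 + O(x^6).

a_0 = 2; a_1 = 1; a_2 = 2; a_3 = 1/3; a_4 = -1/4; a_5 = 1/30


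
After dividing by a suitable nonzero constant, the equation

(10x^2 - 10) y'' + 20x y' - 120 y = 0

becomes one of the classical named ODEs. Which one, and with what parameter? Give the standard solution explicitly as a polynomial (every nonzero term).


All three coefficients share the factor -10; dividing through by -10 gives  (1 - x^2) y'' - 2x y' + 12 y = 0.
This matches the Legendre equation (1 - x^2) y'' - 2x y' + n(n+1) y = 0 (note the -2x y' term) with n(n+1) = 12, so n = 3; the polynomial solution is P_3(x).
With y = sum_k a_k x^k, matching x^k gives (k+2)(k+1) a_{k+2} = [k(k+1) - n(n+1)] a_k = (k - 3)(k + 4) a_k. The right side vanishes at k = 3, so the series with the parity of 3 terminates at degree 3.
Standard normalization (P_n(1) = 1): leading coefficient (2n)!/(2^n (n!)^2) = 720/(8*36) = 5/2, so a_3 = 5/2. Work downward with a_k = (k+1)(k+2) a_{k+2} / ((k - 3)(k + 4)):
  a_1 = (2)(3)(5/2) / ((1 - 3)(1 + 4)) = 15/(-10) = -3/2
Hence P_3(x) = 5 x^3/2 - 3 x/2.

P_3(x); series = 5 x^3/2 - 3 x/2


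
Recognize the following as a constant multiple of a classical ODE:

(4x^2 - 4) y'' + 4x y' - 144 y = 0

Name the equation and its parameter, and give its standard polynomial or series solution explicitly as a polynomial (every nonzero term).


All three coefficients share the factor -4; dividing through by -4 gives  (1 - x^2) y'' - x y' + 36 y = 0.
This matches the Chebyshev equation (1 - x^2) y'' - x y' + n^2 y = 0 (note the -x y' term, not -2x y') with n^2 = 36, so n = 6; the polynomial solution is T_6(x).
With y = sum_k a_k x^k, matching x^k gives (k+2)(k+1) a_{k+2} = (k^2 - n^2) a_k = (k - 6)(k + 6) a_k. The right side vanishes at k = 6, so the series with the parity of 6 terminates at degree 6.
Standard normalization: leading coefficient of T_n is 2^(n-1), so a_6 = 2^5 = 32. Work downward with a_k = (k+1)(k+2) a_{k+2} / ((k - 6)(k + 6)):
  a_4 = (5)(6)(32) / ((4 - 6)(4 + 6)) = 960/(-20) = -48
  a_2 = (3)(4)(-48) / ((2 - 6)(2 + 6)) = -576/(-32) = 18
  a_0 = (1)(2)(18) / ((0 - 6)(0 + 6)) = 36/(-36) = -1
Hence T_6(x) = 32 x^6 - 48 x^4 + 18 x^2 - 1.

T_6(x); series = 32 x^6 - 48 x^4 + 18 x^2 - 1


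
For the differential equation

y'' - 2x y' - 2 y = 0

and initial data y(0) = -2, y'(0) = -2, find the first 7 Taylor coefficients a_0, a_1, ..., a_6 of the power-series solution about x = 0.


Ansatz: y(x) = sum_{n>=0} a_n x^n, so y'(x) = sum_{n>=1} n a_n x^(n-1) and y''(x) = sum_{n>=2} n(n-1) a_n x^(n-2).
Substitute into P(x) y'' + Q(x) y' + R(x) y = 0 with P(x) = 1, Q(x) = -2x, R(x) = -2, and match powers of x.
Initial conditions: a_0 = -2, a_1 = -2.
Setting the coefficient of each power of x to zero and solving order by order (substituting the coefficients already found):
  x^0: 2 a_2 - 2 a_0 = 0  ->  2 a_2 = 2 a_0 = -4  ->  a_2 = -2
  x^1: 6 a_3 - 4 a_1 = 0  ->  6 a_3 = 4 a_1 = -8  ->  a_3 = -4/3
  x^2: 12 a_4 - 6 a_2 = 0  ->  12 a_4 = 6 a_2 = -12  ->  a_4 = -1
  x^3: 20 a_5 - 8 a_3 = 0  ->  20 a_5 = 8 a_3 = -32/3  ->  a_5 = -8/15
  x^4: 30 a_6 - 10 a_4 = 0  ->  30 a_6 = 10 a_4 = -10  ->  a_6 = -1/3
Truncated series: y(x) = -2 - 2 x - 2 x^2 - (4/3) x^3 - x^4 - (8/15) x^5 - (1/3) x^6 + O(x^7).

a_0 = -2; a_1 = -2; a_2 = -2; a_3 = -4/3; a_4 = -1; a_5 = -8/15; a_6 = -1/3


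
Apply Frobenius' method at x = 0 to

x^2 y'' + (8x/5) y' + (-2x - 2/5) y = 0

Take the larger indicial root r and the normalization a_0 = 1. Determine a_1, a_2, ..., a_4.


Write in Frobenius form y'' + (p(x)/x) y' + (q(x)/x^2) y = 0:
  p(x) = 8/5,  q(x) = -2x - 2/5.
Indicial equation: r(r-1) + (8/5) r + (-2/5) = 0 -> roots r_1 = 2/5, r_2 = -1.
Take r = r_1 = 2/5. Let y(x) = x^r sum_{n>=0} a_n x^n with a_0 = 1.
Substitute y = x^r sum a_n x^n and match x^{r+n}. The recurrence is
  D(n) a_n - 2 a_{n-1} = 0,  where D(n) = (r+n)(r+n-1) + (8/5)(r+n) + (-2/5).
  a_n = 2 / D(n) * a_{n-1}.
Since the indicial polynomial factors as (r - r_1)(r - r_2), D(n) = (r_1 + n - r_1)(r_1 + n - r_2) = n(n + 7/5).
Evaluating step by step (a_0 = 1):
  n = 1: D(1) = 1(1 + 7/5) = 12/5; numerator = 2(1) = 2; a_1 = (2)/(12/5) = 5/6
  n = 2: D(2) = 2(2 + 7/5) = 34/5; numerator = 2(5/6) = 5/3; a_2 = (5/3)/(34/5) = 25/102
  n = 3: D(3) = 3(3 + 7/5) = 66/5; numerator = 2(25/102) = 25/51; a_3 = (25/51)/(66/5) = 125/3366
  n = 4: D(4) = 4(4 + 7/5) = 108/5; numerator = 2(125/3366) = 125/1683; a_4 = (125/1683)/(108/5) = 625/181764

r = 2/5; a_0 = 1; a_1 = 5/6; a_2 = 25/102; a_3 = 125/3366; a_4 = 625/181764


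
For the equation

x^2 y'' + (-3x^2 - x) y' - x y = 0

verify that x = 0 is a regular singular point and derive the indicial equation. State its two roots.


Divide by x^2 to reach normal form y'' + P_1(x) y' + P_2(x) y = 0 with P_1(x) = -3 - 1/x and P_2(x) = -1/x.
x = 0 is a singular point because the y'-coefficient -3 - 1/x has a pole at x = 0 and the y-coefficient -1/x has a pole at x = 0.
It is a regular singular point because x P_1(x) = p(x) = -3x - 1 and x^2 P_2(x) = q(x) = -x are polynomials, hence analytic at x = 0.
p(0) = -1,  q(0) = 0.
Indicial equation: r(r-1) + p(0) r + q(0) = 0, i.e. r^2 + (p(0) - 1) r + q(0) = 0, i.e. r^2 - 2 r = 0.
Discriminant: (-2)^2 - 4(0) = 4, so r = (2 ± 2)/2.
Solving: r_1 = 2, r_2 = 0.

indicial: r^2 - 2 r = 0; roots r_1 = 2, r_2 = 0
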